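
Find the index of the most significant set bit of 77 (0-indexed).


0b1001101. Highest set bit at position 6

6


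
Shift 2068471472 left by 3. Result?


0b1111011010010100101111010110000 << 3 = 0b1111011010010100101111010110000000 = 16547771776

16547771776


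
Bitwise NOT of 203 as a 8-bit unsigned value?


~0b11001011 = 0b110100 = 52 (8-bit unsigned)

52


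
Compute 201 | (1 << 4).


201 | (1 << 4) = 201 | 16 = 217

217


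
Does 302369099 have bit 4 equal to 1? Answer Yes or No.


0b10010000001011100100101001011, bit 4 = 0. No

No


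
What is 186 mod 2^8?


186 & 255 = 186

186


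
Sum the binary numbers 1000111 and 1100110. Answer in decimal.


1000111 + 1100110 = 10101101 = 173

173


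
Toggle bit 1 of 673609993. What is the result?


673609993 ^ (1 << 1) = 673609993 ^ 2 = 673609995

673609995


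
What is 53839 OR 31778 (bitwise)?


0b1101001001001111 | 0b111110000100010 = 0b1111111001101111 = 65135

65135


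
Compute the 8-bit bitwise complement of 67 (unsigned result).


~0b1000011 = 0b10111100 = 188 (8-bit unsigned)

188


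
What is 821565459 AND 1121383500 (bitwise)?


0b110000111110000001100000010011 & 0b1000010110101101111010001001100 = 0b110100000001000000000000 = 13635584

13635584


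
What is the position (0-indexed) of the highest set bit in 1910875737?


0b1110001111001011010011001011001. Highest set bit at position 30

30


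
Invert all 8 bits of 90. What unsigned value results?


90 ^ 255 = 165

165


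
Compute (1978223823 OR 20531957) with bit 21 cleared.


Step 1: 1978223823 | 20531957 = 1979272959
Step 2: 1979272959 & ~(1 << 21) = 1977175807

1977175807


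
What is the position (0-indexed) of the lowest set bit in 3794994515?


0b11100010001100110000010101010011. Lowest set bit at position 0

0


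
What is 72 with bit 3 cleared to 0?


72 & ~(1 << 3) = 64

64


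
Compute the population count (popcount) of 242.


0b11110010 has 5 set bits

5


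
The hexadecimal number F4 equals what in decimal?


F4 hex = 244 decimal

244


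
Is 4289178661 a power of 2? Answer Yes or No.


0b11111111101001111010110000100101. Multiple bits set => No

No


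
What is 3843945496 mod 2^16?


3843945496 & 65535 = 62488

62488


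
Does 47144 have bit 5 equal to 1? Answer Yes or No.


0b1011100000101000, bit 5 = 1. Yes

Yes


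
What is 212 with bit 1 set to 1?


212 | (1 << 1) = 212 | 2 = 214

214


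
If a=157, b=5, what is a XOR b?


157 ^ 5 = 152

152


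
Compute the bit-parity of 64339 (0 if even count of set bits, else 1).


0b1111101101010011 has 11 ones => parity 1

1


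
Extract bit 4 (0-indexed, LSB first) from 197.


0b11000101, position 4 = 0

0


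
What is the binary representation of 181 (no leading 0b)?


181 = 10110101 in binary

10110101


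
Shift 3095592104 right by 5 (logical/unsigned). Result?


0b10111000100000101111110010101000 >> 5 = 0b101110001000001011111100101 = 96737253

96737253


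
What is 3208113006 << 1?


0b10111111001101111110101101101110 << 1 = 0b101111110011011111101011011011100 = 6416226012

6416226012


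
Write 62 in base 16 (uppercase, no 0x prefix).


62 = 3E hex

3E


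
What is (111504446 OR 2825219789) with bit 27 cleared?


Step 1: 111504446 | 2825219789 = 2934271743
Step 2: 2934271743 & ~(1 << 27) = 2800054015

2800054015


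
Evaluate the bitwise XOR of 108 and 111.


0b1101100 ^ 0b1101111 = 0b11 = 3

3


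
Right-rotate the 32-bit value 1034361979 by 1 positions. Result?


Rotate 0b111101101001110001110001111011 right by 1 (32-bit) = 0b10011110110100111000111000111101 = 2664664637

2664664637


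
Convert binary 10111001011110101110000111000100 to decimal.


10111001011110101110000111000100 in decimal = 3111838148

3111838148


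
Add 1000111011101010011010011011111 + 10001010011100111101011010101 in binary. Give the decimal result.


1000111011101010011010011011111 + 10001010011100111101011010101 = 1011000110000111010111110110100 = 1489219508

1489219508


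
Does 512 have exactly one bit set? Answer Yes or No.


0b1000000000. Only one bit set => Yes

Yes


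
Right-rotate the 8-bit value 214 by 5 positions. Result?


Rotate 0b11010110 right by 5 (8-bit) = 0b10110110 = 182

182


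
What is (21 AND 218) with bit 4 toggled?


Step 1: 21 & 218 = 16
Step 2: 16 ^ (1 << 4) = 16 ^ 16 = 0

0


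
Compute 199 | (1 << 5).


199 | (1 << 5) = 199 | 32 = 231

231


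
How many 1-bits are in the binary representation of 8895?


0b10001010111111 has 9 set bits

9


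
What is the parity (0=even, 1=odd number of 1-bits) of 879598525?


0b110100011011011001101110111101 has 19 ones => parity 1

1


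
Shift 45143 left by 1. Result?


0b1011000001010111 << 1 = 0b10110000010101110 = 90286

90286


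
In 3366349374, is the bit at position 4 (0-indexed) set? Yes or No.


0b11001000101001100110101000111110, bit 4 = 1. Yes

Yes


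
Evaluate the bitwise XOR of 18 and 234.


0b10010 ^ 0b11101010 = 0b11111000 = 248

248


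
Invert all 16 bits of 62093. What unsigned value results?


62093 ^ 65535 = 3442

3442


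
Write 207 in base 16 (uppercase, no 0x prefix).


207 = CF hex

CF


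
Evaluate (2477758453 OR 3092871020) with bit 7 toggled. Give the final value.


Step 1: 2477758453 | 3092871020 = 3154114557
Step 2: 3154114557 ^ (1 << 7) = 3154114557 ^ 128 = 3154114429

3154114429


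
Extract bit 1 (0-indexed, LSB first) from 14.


0b1110, position 1 = 1

1


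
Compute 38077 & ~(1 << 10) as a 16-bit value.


38077 & ~(1 << 10) = 37053

37053


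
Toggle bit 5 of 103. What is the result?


103 ^ (1 << 5) = 103 ^ 32 = 71

71


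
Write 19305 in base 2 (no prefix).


19305 = 100101101101001 in binary

100101101101001


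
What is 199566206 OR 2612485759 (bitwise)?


0b1011111001010010001101111110 | 0b10011011101101110101111001111111 = 0b10011011111101110111111101111111 = 2616688511

2616688511


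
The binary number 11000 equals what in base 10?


11000 in decimal = 24

24


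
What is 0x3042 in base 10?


3042 hex = 12354 decimal

12354


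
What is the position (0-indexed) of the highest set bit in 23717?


0b101110010100101. Highest set bit at position 14

14


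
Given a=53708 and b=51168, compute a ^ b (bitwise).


53708 ^ 51168 = 5676

5676


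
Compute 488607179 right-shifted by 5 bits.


0b11101000111111000110111001011 >> 5 = 0b111010001111110001101110 = 15268974

15268974


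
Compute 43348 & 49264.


0b1010100101010100 & 0b1100000001110000 = 0b1000000001010000 = 32848

32848


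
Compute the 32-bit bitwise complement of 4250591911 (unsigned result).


~0b11111101010110101110001010100111 = 0b10101001010001110101011000 = 44375384 (32-bit unsigned)

44375384


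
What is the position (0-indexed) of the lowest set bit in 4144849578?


0b11110111000011010110001010101010. Lowest set bit at position 1

1


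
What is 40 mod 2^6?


40 & 63 = 40

40


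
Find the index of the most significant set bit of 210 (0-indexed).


0b11010010. Highest set bit at position 7

7


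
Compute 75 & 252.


0b1001011 & 0b11111100 = 0b1001000 = 72

72


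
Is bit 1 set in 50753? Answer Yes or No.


0b1100011001000001, bit 1 = 0. No

No


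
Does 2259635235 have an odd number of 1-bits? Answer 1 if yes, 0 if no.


0b10000110101011110100110000100011 has 15 ones => parity 1

1


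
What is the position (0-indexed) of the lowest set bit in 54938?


0b1101011010011010. Lowest set bit at position 1

1


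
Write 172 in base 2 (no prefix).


172 = 10101100 in binary

10101100


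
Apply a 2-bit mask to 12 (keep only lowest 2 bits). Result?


12 & 3 = 0

0


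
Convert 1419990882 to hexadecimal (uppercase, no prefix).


1419990882 = 54A35762 hex

54A35762


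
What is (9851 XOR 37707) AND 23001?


Step 1: 9851 ^ 37707 = 46384
Step 2: 46384 & 23001 = 4368

4368


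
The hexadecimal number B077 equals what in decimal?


B077 hex = 45175 decimal

45175


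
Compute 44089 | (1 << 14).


44089 | (1 << 14) = 44089 | 16384 = 60473

60473


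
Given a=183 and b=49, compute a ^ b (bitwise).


183 ^ 49 = 134

134


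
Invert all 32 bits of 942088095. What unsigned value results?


942088095 ^ 4294967295 = 3352879200

3352879200


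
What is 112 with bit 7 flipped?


112 ^ (1 << 7) = 112 ^ 128 = 240

240


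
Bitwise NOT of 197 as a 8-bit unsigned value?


~0b11000101 = 0b111010 = 58 (8-bit unsigned)

58


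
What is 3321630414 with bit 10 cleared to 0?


3321630414 & ~(1 << 10) = 3321629390

3321629390


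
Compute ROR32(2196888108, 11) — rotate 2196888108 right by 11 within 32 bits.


Rotate 0b10000010111100011101101000101100 right by 11 (32-bit) = 0b1000101100100000101111000111011 = 1167089211

1167089211


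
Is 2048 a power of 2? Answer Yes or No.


0b100000000000. Only one bit set => Yes

Yes


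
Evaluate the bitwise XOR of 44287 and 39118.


0b1010110011111111 ^ 0b1001100011001110 = 0b11010000110001 = 13361

13361


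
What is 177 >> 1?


0b10110001 >> 1 = 0b1011000 = 88

88


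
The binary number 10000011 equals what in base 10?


10000011 in decimal = 131

131


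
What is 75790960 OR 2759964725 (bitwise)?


0b100100001000111101001110000 | 0b10100100100000011011100000110101 = 0b10100100100001011111101001110101 = 2760243829

2760243829


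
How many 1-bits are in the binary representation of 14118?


0b11011100100110 has 8 set bits

8


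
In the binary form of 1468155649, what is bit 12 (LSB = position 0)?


0b1010111100000100100011100000001, position 12 = 0

0


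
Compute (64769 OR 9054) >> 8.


Step 1: 64769 | 9054 = 65375
Step 2: 65375 >> 8 = 255

255


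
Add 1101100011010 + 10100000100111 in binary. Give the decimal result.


1101100011010 + 10100000100111 = 100001101000001 = 17217

17217


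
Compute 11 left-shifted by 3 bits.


0b1011 << 3 = 0b1011000 = 88

88


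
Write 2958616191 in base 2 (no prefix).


2958616191 = 10110000010110001110011001111111 in binary

10110000010110001110011001111111


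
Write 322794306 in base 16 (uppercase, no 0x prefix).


322794306 = 133D7342 hex

133D7342


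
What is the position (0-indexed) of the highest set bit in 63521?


0b1111100000100001. Highest set bit at position 15

15


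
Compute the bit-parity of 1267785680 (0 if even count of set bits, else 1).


0b1001011100100001101111111010000 has 16 ones => parity 0

0


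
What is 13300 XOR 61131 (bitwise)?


0b11001111110100 ^ 0b1110111011001011 = 0b1101110100111111 = 56639

56639


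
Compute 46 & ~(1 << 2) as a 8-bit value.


46 & ~(1 << 2) = 42

42


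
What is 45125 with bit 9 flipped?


45125 ^ (1 << 9) = 45125 ^ 512 = 45637

45637


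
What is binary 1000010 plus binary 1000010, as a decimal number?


1000010 + 1000010 = 10000100 = 132

132


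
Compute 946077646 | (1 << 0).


946077646 | (1 << 0) = 946077646 | 1 = 946077647

946077647


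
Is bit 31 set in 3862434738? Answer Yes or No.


0b11100110001110000001001110110010, bit 31 = 1. Yes

Yes


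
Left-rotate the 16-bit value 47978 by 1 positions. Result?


Rotate 0b1011101101101010 left by 1 (16-bit) = 0b111011011010101 = 30421

30421


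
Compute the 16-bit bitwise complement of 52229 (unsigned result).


~0b1100110000000101 = 0b11001111111010 = 13306 (16-bit unsigned)

13306


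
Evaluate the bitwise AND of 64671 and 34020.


0b1111110010011111 & 0b1000010011100100 = 0b1000010010000100 = 33924

33924


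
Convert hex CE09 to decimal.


CE09 hex = 52745 decimal

52745


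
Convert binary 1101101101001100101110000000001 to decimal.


1101101101001100101110000000001 in decimal = 1839619073

1839619073


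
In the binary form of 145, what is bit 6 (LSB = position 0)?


0b10010001, position 6 = 0

0


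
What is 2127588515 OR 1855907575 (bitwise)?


0b1111110110100000110110010100011 | 0b1101110100111101110011011110111 = 0b1111110110111101110111011110111 = 2128539383

2128539383


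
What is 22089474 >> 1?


0b1010100010000111100000010 >> 1 = 0b101010001000011110000001 = 11044737

11044737


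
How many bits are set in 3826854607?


0b11100100000110010010101011001111 has 16 set bits

16


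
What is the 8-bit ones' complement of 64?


64 ^ 255 = 191

191


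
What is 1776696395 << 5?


0b1101001111001100011110001001011 << 5 = 0b110100111100110001111000100101100000 = 56854284640

56854284640


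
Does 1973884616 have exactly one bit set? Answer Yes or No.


0b1110101101001110001011011001000. Multiple bits set => No

No


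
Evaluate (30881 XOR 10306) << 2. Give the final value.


Step 1: 30881 ^ 10306 = 20707
Step 2: 20707 << 2 = 82828

82828


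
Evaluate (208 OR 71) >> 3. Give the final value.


Step 1: 208 | 71 = 215
Step 2: 215 >> 3 = 26

26


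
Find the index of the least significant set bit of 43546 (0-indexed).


0b1010101000011010. Lowest set bit at position 1

1


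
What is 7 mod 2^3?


7 & 7 = 7

7


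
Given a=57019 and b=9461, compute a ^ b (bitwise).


57019 ^ 9461 = 64078

64078


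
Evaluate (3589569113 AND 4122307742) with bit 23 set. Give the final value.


Step 1: 3589569113 & 4122307742 = 3585370136
Step 2: 3585370136 | (1 << 23) = 3585370136 | 8388608 = 3585370136

3585370136


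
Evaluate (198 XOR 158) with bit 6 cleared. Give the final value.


Step 1: 198 ^ 158 = 88
Step 2: 88 & ~(1 << 6) = 24

24


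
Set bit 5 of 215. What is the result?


215 | (1 << 5) = 215 | 32 = 247

247


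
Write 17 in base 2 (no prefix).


17 = 10001 in binary

10001


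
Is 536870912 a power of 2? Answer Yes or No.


0b100000000000000000000000000000. Only one bit set => Yes

Yes


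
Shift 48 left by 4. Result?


0b110000 << 4 = 0b1100000000 = 768

768


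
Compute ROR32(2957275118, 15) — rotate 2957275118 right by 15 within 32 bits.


Rotate 0b10110000010001000110111111101110 right by 15 (32-bit) = 0b11011111110111010110000010001000 = 3755827336

3755827336


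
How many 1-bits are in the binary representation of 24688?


0b110000001110000 has 5 set bits

5


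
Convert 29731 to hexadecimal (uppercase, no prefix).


29731 = 7423 hex

7423


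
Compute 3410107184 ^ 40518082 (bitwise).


0b11001011010000100001101100110000 ^ 0b10011010100100000111000010 = 0b11001001001010000101101011110010 = 3374865138

3374865138


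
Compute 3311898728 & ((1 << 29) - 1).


3311898728 & 536870911 = 90673256

90673256


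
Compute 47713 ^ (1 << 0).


47713 ^ (1 << 0) = 47713 ^ 1 = 47712

47712


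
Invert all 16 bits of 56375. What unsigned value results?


56375 ^ 65535 = 9160

9160


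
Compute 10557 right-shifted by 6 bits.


0b10100100111101 >> 6 = 0b10100100 = 164

164


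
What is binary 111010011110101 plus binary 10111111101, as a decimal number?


111010011110101 + 10111111101 = 111101011110010 = 31474

31474


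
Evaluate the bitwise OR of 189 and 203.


0b10111101 | 0b11001011 = 0b11111111 = 255

255


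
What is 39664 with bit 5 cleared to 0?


39664 & ~(1 << 5) = 39632

39632


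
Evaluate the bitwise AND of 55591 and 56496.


0b1101100100100111 & 0b1101110010110000 = 0b1101100000100000 = 55328

55328


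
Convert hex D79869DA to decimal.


D79869DA hex = 3617090010 decimal

3617090010


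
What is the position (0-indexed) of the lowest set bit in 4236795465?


0b11111100100010000101111001001001. Lowest set bit at position 0

0


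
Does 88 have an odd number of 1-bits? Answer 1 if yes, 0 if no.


0b1011000 has 3 ones => parity 1

1


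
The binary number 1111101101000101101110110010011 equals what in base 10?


1111101101000101101110110010011 in decimal = 2107825555

2107825555


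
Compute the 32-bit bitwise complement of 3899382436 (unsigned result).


~0b11101000011010111101101010100100 = 0b10111100101000010010101011011 = 395584859 (32-bit unsigned)

395584859


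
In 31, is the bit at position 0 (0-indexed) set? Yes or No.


0b11111, bit 0 = 1. Yes

Yes


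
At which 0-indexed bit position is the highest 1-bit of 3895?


0b111100110111. Highest set bit at position 11

11


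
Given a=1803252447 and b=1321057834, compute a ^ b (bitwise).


1803252447 ^ 1321057834 = 633785589

633785589


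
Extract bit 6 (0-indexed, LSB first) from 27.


0b11011, position 6 = 0

0


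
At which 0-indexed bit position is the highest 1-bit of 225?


0b11100001. Highest set bit at position 7

7


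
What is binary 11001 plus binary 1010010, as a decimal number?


11001 + 1010010 = 1101011 = 107

107


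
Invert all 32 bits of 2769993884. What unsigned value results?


2769993884 ^ 4294967295 = 1524973411

1524973411


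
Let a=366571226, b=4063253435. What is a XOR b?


366571226 ^ 4063253435 = 3890822497

3890822497


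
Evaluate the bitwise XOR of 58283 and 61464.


0b1110001110101011 ^ 0b1111000000011000 = 0b1001110110011 = 5043

5043


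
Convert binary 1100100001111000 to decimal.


1100100001111000 in decimal = 51320

51320


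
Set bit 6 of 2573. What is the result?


2573 | (1 << 6) = 2573 | 64 = 2637

2637


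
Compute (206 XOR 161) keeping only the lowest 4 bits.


Step 1: 206 ^ 161 = 111
Step 2: 111 & 15 = 15

15


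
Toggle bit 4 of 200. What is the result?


200 ^ (1 << 4) = 200 ^ 16 = 216

216


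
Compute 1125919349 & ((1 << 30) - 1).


1125919349 & 1073741823 = 52177525

52177525


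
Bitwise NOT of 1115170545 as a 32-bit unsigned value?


~0b1000010011110000010011011110001 = 0b10111101100001111101100100001110 = 3179796750 (32-bit unsigned)

3179796750


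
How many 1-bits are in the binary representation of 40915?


0b1001111111010011 has 11 set bits

11


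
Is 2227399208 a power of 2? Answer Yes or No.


0b10000100110000110110101000101000. Multiple bits set => No

No


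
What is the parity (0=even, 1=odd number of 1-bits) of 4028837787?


0b11110000001000110010111110011011 has 17 ones => parity 1

1


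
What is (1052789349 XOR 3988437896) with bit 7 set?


Step 1: 1052789349 ^ 3988437896 = 3548049901
Step 2: 3548049901 | (1 << 7) = 3548049901 | 128 = 3548049901

3548049901


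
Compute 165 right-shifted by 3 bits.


0b10100101 >> 3 = 0b10100 = 20

20


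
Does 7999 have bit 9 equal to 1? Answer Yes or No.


0b1111100111111, bit 9 = 1. Yes

Yes


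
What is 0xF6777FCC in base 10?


F6777FCC hex = 4135026636 decimal

4135026636


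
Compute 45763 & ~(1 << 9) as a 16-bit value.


45763 & ~(1 << 9) = 45251

45251


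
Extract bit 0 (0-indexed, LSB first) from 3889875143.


0b11100111110110101100100011000111, position 0 = 1

1


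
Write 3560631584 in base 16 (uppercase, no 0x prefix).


3560631584 = D43AED20 hex

D43AED20


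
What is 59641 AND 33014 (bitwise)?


0b1110100011111001 & 0b1000000011110110 = 0b1000000011110000 = 33008

33008


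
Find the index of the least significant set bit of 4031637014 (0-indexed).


0b11110000010011011110011000010110. Lowest set bit at position 1

1


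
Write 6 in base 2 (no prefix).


6 = 110 in binary

110


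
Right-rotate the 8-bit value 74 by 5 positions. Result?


Rotate 0b1001010 right by 5 (8-bit) = 0b1010010 = 82

82


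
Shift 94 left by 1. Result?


0b1011110 << 1 = 0b10111100 = 188

188


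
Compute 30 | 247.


0b11110 | 0b11110111 = 0b11111111 = 255

255


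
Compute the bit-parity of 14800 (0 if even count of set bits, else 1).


0b11100111010000 has 7 ones => parity 1

1


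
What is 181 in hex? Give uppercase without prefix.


181 = B5 hex

B5


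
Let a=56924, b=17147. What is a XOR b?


56924 ^ 17147 = 40103

40103


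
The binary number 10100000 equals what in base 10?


10100000 in decimal = 160

160


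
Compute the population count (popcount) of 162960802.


0b1001101101101001010110100010 has 14 set bits

14


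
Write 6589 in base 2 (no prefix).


6589 = 1100110111101 in binary

1100110111101


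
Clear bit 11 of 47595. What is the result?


47595 & ~(1 << 11) = 45547

45547


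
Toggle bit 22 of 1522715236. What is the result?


1522715236 ^ (1 << 22) = 1522715236 ^ 4194304 = 1518520932

1518520932


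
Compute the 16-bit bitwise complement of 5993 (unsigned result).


~0b1011101101001 = 0b1110100010010110 = 59542 (16-bit unsigned)

59542


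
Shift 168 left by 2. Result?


0b10101000 << 2 = 0b1010100000 = 672

672


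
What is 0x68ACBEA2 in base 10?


68ACBEA2 hex = 1756151458 decimal

1756151458


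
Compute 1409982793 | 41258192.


0b1010100000010101010000101001001 | 0b10011101011000110011010000 = 0b1010110011111111010110111011001 = 1451208153

1451208153


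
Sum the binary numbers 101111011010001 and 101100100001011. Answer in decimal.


101111011010001 + 101100100001011 = 1011011111011100 = 47068

47068


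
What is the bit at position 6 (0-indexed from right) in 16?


0b10000, position 6 = 0

0


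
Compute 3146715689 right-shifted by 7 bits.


0b10111011100011110001001000101001 >> 7 = 0b1011101110001111000100100 = 24583716

24583716


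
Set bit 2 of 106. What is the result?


106 | (1 << 2) = 106 | 4 = 110

110


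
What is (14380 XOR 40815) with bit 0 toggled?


Step 1: 14380 ^ 40815 = 42819
Step 2: 42819 ^ (1 << 0) = 42819 ^ 1 = 42818

42818


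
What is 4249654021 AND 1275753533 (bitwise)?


0b11111101010011001001001100000101 & 0b1001100000010100111010000111101 = 0b1001100000010000001000000000101 = 1275596805

1275596805


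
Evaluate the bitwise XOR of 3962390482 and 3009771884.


0b11101100001011010100011111010010 ^ 0b10110011011001010111100101101100 = 0b1011111010010000011111010111110 = 1598570174

1598570174


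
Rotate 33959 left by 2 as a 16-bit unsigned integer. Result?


Rotate 0b1000010010100111 left by 2 (16-bit) = 0b1001010011110 = 4766

4766


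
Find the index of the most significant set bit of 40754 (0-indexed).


0b1001111100110010. Highest set bit at position 15

15


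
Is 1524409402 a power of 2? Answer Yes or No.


0b1011010110111001010010000111010. Multiple bits set => No

No


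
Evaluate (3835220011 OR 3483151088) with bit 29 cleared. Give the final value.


Step 1: 3835220011 | 3483151088 = 4020042491
Step 2: 4020042491 & ~(1 << 29) = 3483171579

3483171579


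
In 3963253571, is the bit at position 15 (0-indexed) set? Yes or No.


0b11101100001110100111001101000011, bit 15 = 0. No

No


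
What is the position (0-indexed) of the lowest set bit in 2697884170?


0b10100000110011100111001000001010. Lowest set bit at position 1

1


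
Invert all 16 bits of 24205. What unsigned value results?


24205 ^ 65535 = 41330

41330


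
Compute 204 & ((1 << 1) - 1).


204 & 1 = 0

0


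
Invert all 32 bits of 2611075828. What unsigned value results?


2611075828 ^ 4294967295 = 1683891467

1683891467


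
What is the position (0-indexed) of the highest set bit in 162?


0b10100010. Highest set bit at position 7

7


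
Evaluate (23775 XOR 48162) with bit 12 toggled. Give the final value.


Step 1: 23775 ^ 48162 = 57597
Step 2: 57597 ^ (1 << 12) = 57597 ^ 4096 = 61693

61693


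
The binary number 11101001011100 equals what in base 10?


11101001011100 in decimal = 14940

14940


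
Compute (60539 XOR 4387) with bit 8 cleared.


Step 1: 60539 ^ 4387 = 64856
Step 2: 64856 & ~(1 << 8) = 64600

64600


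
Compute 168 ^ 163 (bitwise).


0b10101000 ^ 0b10100011 = 0b1011 = 11

11


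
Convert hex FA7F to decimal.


FA7F hex = 64127 decimal

64127


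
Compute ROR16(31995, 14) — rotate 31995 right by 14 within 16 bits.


Rotate 0b111110011111011 right by 14 (16-bit) = 0b1111001111101101 = 62445

62445


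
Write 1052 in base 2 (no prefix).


1052 = 10000011100 in binary

10000011100


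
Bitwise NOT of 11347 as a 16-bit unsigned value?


~0b10110001010011 = 0b1101001110101100 = 54188 (16-bit unsigned)

54188


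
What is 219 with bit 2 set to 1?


219 | (1 << 2) = 219 | 4 = 223

223


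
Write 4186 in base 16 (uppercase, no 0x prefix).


4186 = 105A hex

105A


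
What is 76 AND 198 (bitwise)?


0b1001100 & 0b11000110 = 0b1000100 = 68

68


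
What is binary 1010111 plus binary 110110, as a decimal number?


1010111 + 110110 = 10001101 = 141

141


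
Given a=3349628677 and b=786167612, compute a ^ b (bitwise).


3349628677 ^ 786167612 = 3917262905

3917262905


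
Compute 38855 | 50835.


0b1001011111000111 | 0b1100011010010011 = 0b1101011111010111 = 55255

55255


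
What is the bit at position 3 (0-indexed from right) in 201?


0b11001001, position 3 = 1

1


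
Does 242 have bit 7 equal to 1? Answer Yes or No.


0b11110010, bit 7 = 1. Yes

Yes


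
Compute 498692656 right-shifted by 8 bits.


0b11101101110010111001000110000 >> 8 = 0b111011011100101110010 = 1948018

1948018


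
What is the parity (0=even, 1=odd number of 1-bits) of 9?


0b1001 has 2 ones => parity 0

0


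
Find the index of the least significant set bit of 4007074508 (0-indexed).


0b11101110110101110001101011001100. Lowest set bit at position 2

2


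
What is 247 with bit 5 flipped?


247 ^ (1 << 5) = 247 ^ 32 = 215

215


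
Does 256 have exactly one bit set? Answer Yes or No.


0b100000000. Only one bit set => Yes

Yes


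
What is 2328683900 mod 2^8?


2328683900 & 255 = 124

124


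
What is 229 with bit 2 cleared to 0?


229 & ~(1 << 2) = 225

225


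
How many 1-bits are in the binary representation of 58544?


0b1110010010110000 has 7 set bits

7


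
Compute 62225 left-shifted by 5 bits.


0b1111001100010001 << 5 = 0b111100110001000100000 = 1991200

1991200


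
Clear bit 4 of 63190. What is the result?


63190 & ~(1 << 4) = 63174

63174


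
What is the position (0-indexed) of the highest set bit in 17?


0b10001. Highest set bit at position 4

4


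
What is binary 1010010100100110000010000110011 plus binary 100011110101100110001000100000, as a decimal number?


1010010100100110000010000110011 + 100011110101100110001000100000 = 1110110011010010110011001010011 = 1986618963

1986618963


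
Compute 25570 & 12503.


0b110001111100010 & 0b11000011010111 = 0b10000011000010 = 8386

8386


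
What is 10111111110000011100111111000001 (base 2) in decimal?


10111111110000011100111111000001 in decimal = 3217149889

3217149889


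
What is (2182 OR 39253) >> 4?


Step 1: 2182 | 39253 = 39383
Step 2: 39383 >> 4 = 2461

2461


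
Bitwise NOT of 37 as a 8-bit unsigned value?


~0b100101 = 0b11011010 = 218 (8-bit unsigned)

218


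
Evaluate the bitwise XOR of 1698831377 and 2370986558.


0b1100101010000100001110000010001 ^ 0b10001101010100100110001000111110 = 0b11101000000100000111111000101111 = 3893394991

3893394991


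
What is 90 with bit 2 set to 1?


90 | (1 << 2) = 90 | 4 = 94

94


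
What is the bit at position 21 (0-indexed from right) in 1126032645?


0b1000011000111011110010100000101, position 21 = 0

0


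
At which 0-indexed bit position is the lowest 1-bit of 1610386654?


0b1011111111111001000110011011110. Lowest set bit at position 1

1


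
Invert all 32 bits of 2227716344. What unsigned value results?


2227716344 ^ 4294967295 = 2067250951

2067250951


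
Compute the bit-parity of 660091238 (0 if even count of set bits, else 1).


0b100111010110000011000101100110 has 14 ones => parity 0

0


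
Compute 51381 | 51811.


0b1100100010110101 | 0b1100101001100011 = 0b1100101011110111 = 51959

51959


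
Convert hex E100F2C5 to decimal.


E100F2C5 hex = 3774935749 decimal

3774935749


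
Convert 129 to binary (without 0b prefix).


129 = 10000001 in binary

10000001


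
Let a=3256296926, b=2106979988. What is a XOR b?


3256296926 ^ 2106979988 = 3213022026

3213022026


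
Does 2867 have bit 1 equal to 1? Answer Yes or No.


0b101100110011, bit 1 = 1. Yes

Yes


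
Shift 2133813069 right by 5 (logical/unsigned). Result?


0b1111111001011110110011101001101 >> 5 = 0b11111110010111101100111010 = 66681658

66681658


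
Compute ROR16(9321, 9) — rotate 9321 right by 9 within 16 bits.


Rotate 0b10010001101001 right by 9 (16-bit) = 0b11010010010010 = 13458

13458


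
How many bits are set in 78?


0b1001110 has 4 set bits

4


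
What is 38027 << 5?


0b1001010010001011 << 5 = 0b100101001000101100000 = 1216864

1216864


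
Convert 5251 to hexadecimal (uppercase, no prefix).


5251 = 1483 hex

1483


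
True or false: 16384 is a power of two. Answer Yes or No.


0b100000000000000. Only one bit set => Yes

Yes


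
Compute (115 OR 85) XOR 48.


Step 1: 115 | 85 = 119
Step 2: 119 ^ 48 = 71

71


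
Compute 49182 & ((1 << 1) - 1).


49182 & 1 = 0

0


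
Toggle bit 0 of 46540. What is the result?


46540 ^ (1 << 0) = 46540 ^ 1 = 46541

46541


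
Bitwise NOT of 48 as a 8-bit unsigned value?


~0b110000 = 0b11001111 = 207 (8-bit unsigned)

207


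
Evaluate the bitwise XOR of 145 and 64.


0b10010001 ^ 0b1000000 = 0b11010001 = 209

209


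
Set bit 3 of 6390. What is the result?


6390 | (1 << 3) = 6390 | 8 = 6398

6398


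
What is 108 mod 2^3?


108 & 7 = 4

4


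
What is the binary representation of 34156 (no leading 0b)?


34156 = 1000010101101100 in binary

1000010101101100


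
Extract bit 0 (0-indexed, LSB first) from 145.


0b10010001, position 0 = 1

1


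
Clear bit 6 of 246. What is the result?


246 & ~(1 << 6) = 182

182


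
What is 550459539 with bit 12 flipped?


550459539 ^ (1 << 12) = 550459539 ^ 4096 = 550455443

550455443


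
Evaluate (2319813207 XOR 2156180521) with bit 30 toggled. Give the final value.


Step 1: 2319813207 ^ 2156180521 = 180436606
Step 2: 180436606 ^ (1 << 30) = 180436606 ^ 1073741824 = 1254178430

1254178430


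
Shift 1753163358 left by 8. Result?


0b1101000011111110010011001011110 << 8 = 0b110100001111111001001100101111000000000 = 448809819648

448809819648


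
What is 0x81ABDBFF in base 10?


81ABDBFF hex = 2175523839 decimal

2175523839


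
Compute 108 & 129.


0b1101100 & 0b10000001 = 0b0 = 0

0


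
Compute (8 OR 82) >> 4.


Step 1: 8 | 82 = 90
Step 2: 90 >> 4 = 5

5


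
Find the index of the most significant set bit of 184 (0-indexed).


0b10111000. Highest set bit at position 7

7


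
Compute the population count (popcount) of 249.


0b11111001 has 6 set bits

6


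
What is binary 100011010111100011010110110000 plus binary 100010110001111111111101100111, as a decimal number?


100011010111100011010110110000 + 100010110001111111111101100111 = 1000110001001100011010100010111 = 1176909079

1176909079


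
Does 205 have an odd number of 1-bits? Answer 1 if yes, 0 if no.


0b11001101 has 5 ones => parity 1

1


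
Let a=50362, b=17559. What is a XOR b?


50362 ^ 17559 = 32813

32813


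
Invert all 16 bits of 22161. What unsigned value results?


22161 ^ 65535 = 43374

43374


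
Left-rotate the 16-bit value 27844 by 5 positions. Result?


Rotate 0b110110011000100 left by 5 (16-bit) = 0b1001100010001101 = 39053

39053


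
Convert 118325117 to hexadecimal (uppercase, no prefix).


118325117 = 70D7F7D hex

70D7F7D


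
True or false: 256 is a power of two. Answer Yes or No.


0b100000000. Only one bit set => Yes

Yes


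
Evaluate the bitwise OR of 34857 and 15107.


0b1000100000101001 | 0b11101100000011 = 0b1011101100101011 = 47915

47915


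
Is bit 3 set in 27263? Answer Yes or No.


0b110101001111111, bit 3 = 1. Yes

Yes


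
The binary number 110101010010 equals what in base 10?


110101010010 in decimal = 3410

3410


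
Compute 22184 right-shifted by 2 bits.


0b101011010101000 >> 2 = 0b1010110101010 = 5546

5546


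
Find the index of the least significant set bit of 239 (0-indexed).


0b11101111. Lowest set bit at position 0

0


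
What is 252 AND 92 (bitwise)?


0b11111100 & 0b1011100 = 0b1011100 = 92

92


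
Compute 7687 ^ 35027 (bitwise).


0b1111000000111 ^ 0b1000100011010011 = 0b1001011011010100 = 38612

38612


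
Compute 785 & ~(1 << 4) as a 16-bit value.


785 & ~(1 << 4) = 769

769


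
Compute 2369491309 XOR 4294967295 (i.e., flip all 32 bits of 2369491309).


2369491309 ^ 4294967295 = 1925475986

1925475986


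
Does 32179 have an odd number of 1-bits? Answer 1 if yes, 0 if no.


0b111110110110011 has 11 ones => parity 1

1


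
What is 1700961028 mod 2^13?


1700961028 & 8191 = 6916

6916


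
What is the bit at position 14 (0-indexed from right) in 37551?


0b1001001010101111, position 14 = 0

0


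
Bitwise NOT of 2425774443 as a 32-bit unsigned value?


~0b10010000100101100110000101101011 = 0b1101111011010011001111010010100 = 1869192852 (32-bit unsigned)

1869192852


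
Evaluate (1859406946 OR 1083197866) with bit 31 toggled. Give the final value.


Step 1: 1859406946 | 1083197866 = 1859407338
Step 2: 1859407338 ^ (1 << 31) = 1859407338 ^ 2147483648 = 4006890986

4006890986


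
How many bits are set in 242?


0b11110010 has 5 set bits

5


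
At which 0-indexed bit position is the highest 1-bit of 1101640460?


0b1000001101010011011001100001100. Highest set bit at position 30

30


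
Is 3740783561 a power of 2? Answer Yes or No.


0b11011110111101111101001111001001. Multiple bits set => No

No


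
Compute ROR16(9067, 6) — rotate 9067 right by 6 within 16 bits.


Rotate 0b10001101101011 right by 6 (16-bit) = 0b1010110010001101 = 44173

44173


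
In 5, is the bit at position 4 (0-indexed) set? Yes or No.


0b101, bit 4 = 0. No

No


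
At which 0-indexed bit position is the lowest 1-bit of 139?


0b10001011. Lowest set bit at position 0

0


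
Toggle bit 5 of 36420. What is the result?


36420 ^ (1 << 5) = 36420 ^ 32 = 36452

36452


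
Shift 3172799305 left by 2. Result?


0b10111101000111010001001101001001 << 2 = 0b1011110100011101000100110100100100 = 12691197220

12691197220


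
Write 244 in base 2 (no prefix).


244 = 11110100 in binary

11110100


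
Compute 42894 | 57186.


0b1010011110001110 | 0b1101111101100010 = 0b1111111111101110 = 65518

65518


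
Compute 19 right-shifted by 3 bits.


0b10011 >> 3 = 0b10 = 2

2


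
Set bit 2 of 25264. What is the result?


25264 | (1 << 2) = 25264 | 4 = 25268

25268


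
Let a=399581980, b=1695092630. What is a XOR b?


399581980 ^ 1695092630 = 1926769802

1926769802


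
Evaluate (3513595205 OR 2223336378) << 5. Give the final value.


Step 1: 3513595205 | 2223336378 = 3589111807
Step 2: 3589111807 << 5 = 114851577824

114851577824


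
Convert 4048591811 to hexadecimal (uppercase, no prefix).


4048591811 = F1509BC3 hex

F1509BC3


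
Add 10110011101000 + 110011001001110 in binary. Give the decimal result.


10110011101000 + 110011001001110 = 1001001100110110 = 37686

37686


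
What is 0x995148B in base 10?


995148B hex = 160765067 decimal

160765067


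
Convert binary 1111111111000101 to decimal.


1111111111000101 in decimal = 65477

65477


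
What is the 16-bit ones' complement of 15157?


15157 ^ 65535 = 50378

50378


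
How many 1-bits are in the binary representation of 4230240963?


0b11111100001001000101101011000011 has 16 set bits

16


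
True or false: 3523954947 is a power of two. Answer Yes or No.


0b11010010000010110100100100000011. Multiple bits set => No

No


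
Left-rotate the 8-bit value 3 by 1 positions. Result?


Rotate 0b11 left by 1 (8-bit) = 0b110 = 6

6


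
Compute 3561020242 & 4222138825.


0b11010100010000001101101101010010 & 0b11111011101010001011100111001001 = 0b11010000000000001001100101000000 = 3489700160

3489700160


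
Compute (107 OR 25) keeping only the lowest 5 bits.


Step 1: 107 | 25 = 123
Step 2: 123 & 31 = 27

27


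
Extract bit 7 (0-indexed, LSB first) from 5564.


0b1010110111100, position 7 = 1

1


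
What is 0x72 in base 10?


72 hex = 114 decimal

114


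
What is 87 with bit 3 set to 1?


87 | (1 << 3) = 87 | 8 = 95

95


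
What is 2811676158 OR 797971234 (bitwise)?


0b10100111100101101100010111111110 | 0b101111100100000001001100100010 = 0b10101111100101101101011111111110 = 2945898494

2945898494


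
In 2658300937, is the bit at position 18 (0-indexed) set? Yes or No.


0b10011110011100100111010000001001, bit 18 = 0. No

No


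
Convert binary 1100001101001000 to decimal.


1100001101001000 in decimal = 49992

49992


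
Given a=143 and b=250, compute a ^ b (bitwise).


143 ^ 250 = 117

117


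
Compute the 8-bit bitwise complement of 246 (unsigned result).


~0b11110110 = 0b1001 = 9 (8-bit unsigned)

9


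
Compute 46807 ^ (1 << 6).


46807 ^ (1 << 6) = 46807 ^ 64 = 46743

46743


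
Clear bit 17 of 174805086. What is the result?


174805086 & ~(1 << 17) = 174674014

174674014


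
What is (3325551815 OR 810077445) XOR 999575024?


Step 1: 3325551815 | 810077445 = 4135579079
Step 2: 4135579079 ^ 999575024 = 3454771255

3454771255


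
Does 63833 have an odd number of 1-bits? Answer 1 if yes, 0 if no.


0b1111100101011001 has 10 ones => parity 0

0


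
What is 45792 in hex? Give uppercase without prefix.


45792 = B2E0 hex

B2E0


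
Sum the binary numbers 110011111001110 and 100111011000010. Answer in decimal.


110011111001110 + 100111011000010 = 1011011010010000 = 46736

46736


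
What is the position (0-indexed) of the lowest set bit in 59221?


0b1110011101010101. Lowest set bit at position 0

0


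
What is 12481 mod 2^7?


12481 & 127 = 65

65


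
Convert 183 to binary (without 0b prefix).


183 = 10110111 in binary

10110111


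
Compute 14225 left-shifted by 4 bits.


0b11011110010001 << 4 = 0b110111100100010000 = 227600

227600


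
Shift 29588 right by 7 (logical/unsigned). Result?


0b111001110010100 >> 7 = 0b11100111 = 231

231


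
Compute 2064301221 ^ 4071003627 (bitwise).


0b1111011000010101011110010100101 ^ 0b11110010101001101001010111101011 = 0b10001001101011000010100101001110 = 2309761358

2309761358


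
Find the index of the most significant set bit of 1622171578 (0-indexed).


0b1100000101100000101111110111010. Highest set bit at position 30

30
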